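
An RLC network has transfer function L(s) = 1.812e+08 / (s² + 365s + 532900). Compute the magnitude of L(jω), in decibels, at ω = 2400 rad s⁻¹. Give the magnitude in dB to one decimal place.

30.7 dB

|(j2400)² + 365(j2400) + 532900| = |-5.2271e+06 + j8.76e+05| = 5.3e+06
|L(j2400)| = 1.812e+08 / 5.3e+06 = 34.189
20 log₁₀(34.189) = 30.68 dB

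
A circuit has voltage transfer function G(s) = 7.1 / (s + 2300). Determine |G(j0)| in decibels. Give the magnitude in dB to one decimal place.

G(0) = 7.1 / 2300 = 0.003087
20 log₁₀(0.003087) = -50.21 dB

-50.2 dB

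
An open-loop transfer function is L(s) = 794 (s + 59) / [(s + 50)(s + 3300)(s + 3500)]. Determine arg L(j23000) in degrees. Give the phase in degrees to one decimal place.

-163.2 deg

∠(j23000 + 59) = arctan(23000/59) = 89.85°
∠(j23000 + 50) = arctan(23000/50) = 89.88°
∠(j23000 + 3300) = arctan(23000/3300) = 81.84°
∠(j23000 + 3500) = arctan(23000/3500) = 81.35°
∠L(j23000) = 89.85° − (89.88° + 81.84° + 81.35°) = -163.20°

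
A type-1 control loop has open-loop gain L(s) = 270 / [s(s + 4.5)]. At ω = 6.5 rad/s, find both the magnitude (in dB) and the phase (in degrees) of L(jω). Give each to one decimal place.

|j6.5 + 4.5| = √(6.5² + 4.5²) = 7.906
|j6.5| = 6.5
|L(j6.5)| = 270 / (7.906 × 6.5) = 5.2542
20 log₁₀(5.2542) = 14.41 dB
∠(j6.5 + 4.5) = arctan(6.5/4.5) = 55.30°
∠(j6.5) = 90.00°
∠L(j6.5) = − (55.30° + 90.00°) = -145.30°

|L| = 14.4 dB, ∠L = -145.3 deg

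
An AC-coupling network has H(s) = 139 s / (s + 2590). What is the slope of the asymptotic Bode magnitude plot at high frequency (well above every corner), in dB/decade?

With 1 zero and 1 pole, the high-frequency asymptotic slope is 20 × (1 − 1) = 0 dB/decade.

0 dB/decade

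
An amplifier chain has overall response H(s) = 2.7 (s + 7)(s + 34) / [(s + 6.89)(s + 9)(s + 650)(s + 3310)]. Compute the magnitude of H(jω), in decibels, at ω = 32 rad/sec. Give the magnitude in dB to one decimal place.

|j32 + 7| = √(32² + 7²) = 32.76
|j32 + 34| = √(32² + 34²) = 46.69
|j32 + 6.89| = √(32² + 6.89²) = 32.73
|j32 + 9| = √(32² + 9²) = 33.24
|j32 + 650| = √(32² + 650²) = 650.8
|j32 + 3310| = √(32² + 3310²) = 3310
|H(j32)| = 2.7 × 32.76 × 46.69 / (32.73 × 33.24 × 650.8 × 3310) = 1.7617e-06
20 log₁₀(1.7617e-06) = -115.08 dB

-115.1 dB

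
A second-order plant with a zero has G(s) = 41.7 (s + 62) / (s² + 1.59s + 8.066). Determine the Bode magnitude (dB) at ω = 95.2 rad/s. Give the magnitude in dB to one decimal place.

|j95.2 + 62| = √(95.2² + 62²) = 113.6
|(j95.2)² + 1.59(j95.2) + 8.066| = |-9055 + j151.37| = 9056
|G(j95.2)| = 41.7 × 113.6 / 9056 = 0.52312
20 log₁₀(0.52312) = -5.63 dB

-5.6 dB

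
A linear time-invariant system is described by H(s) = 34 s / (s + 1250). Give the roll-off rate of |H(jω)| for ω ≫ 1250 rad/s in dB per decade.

0 dB/decade

With 1 zero and 1 pole, the high-frequency asymptotic slope is 20 × (1 − 1) = 0 dB/decade.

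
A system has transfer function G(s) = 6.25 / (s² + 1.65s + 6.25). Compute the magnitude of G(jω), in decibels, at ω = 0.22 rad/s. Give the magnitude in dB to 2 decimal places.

|(j0.22)² + 1.65(j0.22) + 6.25| = |6.2016 + j0.363| = 6.212
|G(j0.22)| = 6.25 / 6.212 = 1.0061
20 log₁₀(1.0061) = 0.053 dB

0.05 dB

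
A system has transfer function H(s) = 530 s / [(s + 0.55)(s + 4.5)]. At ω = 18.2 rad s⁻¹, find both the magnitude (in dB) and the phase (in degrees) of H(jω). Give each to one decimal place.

|j18.2| = 18.2
|j18.2 + 0.55| = √(18.2² + 0.55²) = 18.21
|j18.2 + 4.5| = √(18.2² + 4.5²) = 18.75
|H(j18.2)| = 530 × 18.2 / (18.21 × 18.75) = 28.257
20 log₁₀(28.257) = 29.02 dB
∠(j18.2) = 90.00°
∠(j18.2 + 0.55) = arctan(18.2/0.55) = 88.27°
∠(j18.2 + 4.5) = arctan(18.2/4.5) = 76.11°
∠H(j18.2) = 90.00° − (88.27° + 76.11°) = -74.38°

|H| = 29.0 dB, ∠H = -74.4 deg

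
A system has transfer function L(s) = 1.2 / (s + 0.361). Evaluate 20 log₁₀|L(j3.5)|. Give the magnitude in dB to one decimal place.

-9.3 dB

|j3.5 + 0.361| = √(3.5² + 0.361²) = 3.519
|L(j3.5)| = 1.2 / 3.519 = 0.34105
20 log₁₀(0.34105) = -9.34 dB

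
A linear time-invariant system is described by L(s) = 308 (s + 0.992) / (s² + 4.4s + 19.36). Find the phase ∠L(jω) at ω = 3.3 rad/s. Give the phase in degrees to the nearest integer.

14 deg

∠(j3.3 + 0.992) = arctan(3.3/0.992) = 73.27°
∠[(j3.3)² + 4.4(j3.3) + 19.36] = ∠[8.47 + j14.52] = 59.74°
∠L(j3.3) = 73.27° − 59.74° = 13.53°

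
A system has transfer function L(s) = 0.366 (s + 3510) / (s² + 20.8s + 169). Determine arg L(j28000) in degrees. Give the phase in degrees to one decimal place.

∠(j28000 + 3510) = arctan(28000/3510) = 82.85°
∠[(j28000)² + 20.8(j28000) + 169] = ∠[-7.84e+08 + j5.824e+05] = 179.96°
∠L(j28000) = 82.85° − 179.96° = -97.10°

-97.1°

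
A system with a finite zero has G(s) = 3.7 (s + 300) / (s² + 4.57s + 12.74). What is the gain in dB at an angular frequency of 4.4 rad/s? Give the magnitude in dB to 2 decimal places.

34.39 dB

|j4.4 + 300| = √(4.4² + 300²) = 300
|(j4.4)² + 4.57(j4.4) + 12.74| = |-6.62 + j20.108| = 21.17
|G(j4.4)| = 3.7 × 300 / 21.17 = 52.439
20 log₁₀(52.439) = 34.393 dB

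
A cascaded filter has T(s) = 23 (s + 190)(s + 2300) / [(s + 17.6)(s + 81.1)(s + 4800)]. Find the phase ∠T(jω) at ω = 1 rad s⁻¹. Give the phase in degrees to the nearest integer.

∠(j1 + 190) = arctan(1/190) = 0.30°
∠(j1 + 2300) = arctan(1/2300) = 0.02°
∠(j1 + 17.6) = arctan(1/17.6) = 3.25°
∠(j1 + 81.1) = arctan(1/81.1) = 0.71°
∠(j1 + 4800) = arctan(1/4800) = 0.01°
∠T(j1) = 0.30° + 0.02° − (3.25° + 0.71° + 0.01°) = -3.64°

-4°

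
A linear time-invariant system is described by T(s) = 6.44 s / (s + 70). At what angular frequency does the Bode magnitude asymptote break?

The single real pole at s = −70 gives a corner at ω = 70 rad/s.

70 rad/s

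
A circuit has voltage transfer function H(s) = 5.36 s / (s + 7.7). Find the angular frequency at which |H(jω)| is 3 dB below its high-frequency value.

For a single-pole high-pass, the −3 dB point is at the pole: ω = 7.7 rad/s.

7.7 rad/s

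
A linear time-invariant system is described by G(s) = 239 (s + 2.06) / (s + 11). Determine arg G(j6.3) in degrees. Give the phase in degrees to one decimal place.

∠(j6.3 + 2.06) = arctan(6.3/2.06) = 71.89°
∠(j6.3 + 11) = arctan(6.3/11) = 29.80°
∠G(j6.3) = 71.89° − 29.80° = 42.09°

42.1 deg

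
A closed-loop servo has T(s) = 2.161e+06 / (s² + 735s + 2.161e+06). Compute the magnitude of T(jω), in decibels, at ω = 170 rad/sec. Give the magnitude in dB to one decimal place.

0.1 dB

|(j170)² + 735(j170) + 2.161e+06| = |2.1321e+06 + j1.2495e+05| = 2.136e+06
|T(j170)| = 2.161e+06 / 2.136e+06 = 1.0118
20 log₁₀(1.0118) = 0.10 dB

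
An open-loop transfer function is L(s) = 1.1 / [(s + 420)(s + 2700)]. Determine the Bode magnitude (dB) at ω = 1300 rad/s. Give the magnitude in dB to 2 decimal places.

-131.41 dB

|j1300 + 420| = √(1300² + 420²) = 1366
|j1300 + 2700| = √(1300² + 2700²) = 2997
|L(j1300)| = 1.1 / (1366 × 2997) = 2.6869e-07
20 log₁₀(2.6869e-07) = -131.415 dB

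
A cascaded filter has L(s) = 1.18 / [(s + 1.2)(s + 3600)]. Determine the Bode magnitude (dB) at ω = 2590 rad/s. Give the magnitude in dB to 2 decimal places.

|j2590 + 1.2| = √(2590² + 1.2²) = 2590
|j2590 + 3600| = √(2590² + 3600²) = 4435
|L(j2590)| = 1.18 / (2590 × 4435) = 1.0273e-07
20 log₁₀(1.0273e-07) = -139.766 dB

-139.77 dB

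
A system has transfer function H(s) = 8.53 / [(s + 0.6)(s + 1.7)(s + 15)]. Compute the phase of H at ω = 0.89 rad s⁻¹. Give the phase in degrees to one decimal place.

-87.0°

∠(j0.89 + 0.6) = arctan(0.89/0.6) = 56.01°
∠(j0.89 + 1.7) = arctan(0.89/1.7) = 27.63°
∠(j0.89 + 15) = arctan(0.89/15) = 3.40°
∠H(j0.89) = − (56.01° + 27.63° + 3.40°) = -87.04°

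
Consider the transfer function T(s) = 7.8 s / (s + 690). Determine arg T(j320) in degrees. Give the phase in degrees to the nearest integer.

65°

∠(j320) = 90.00°
∠(j320 + 690) = arctan(320/690) = 24.88°
∠T(j320) = 90.00° − 24.88° = 65.12°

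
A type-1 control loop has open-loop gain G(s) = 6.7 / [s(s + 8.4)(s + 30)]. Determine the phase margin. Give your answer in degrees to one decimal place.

Gain crossover: |G(jω)| = 1 at ω ≈ 0.0266 rad/s.
∠G(j0.0266) = −90° − arctan(0.0266/8.4) − arctan(0.0266/30) ≈ -90.23°
PM = 180° + (-90.23°) = 89.77°

89.8 deg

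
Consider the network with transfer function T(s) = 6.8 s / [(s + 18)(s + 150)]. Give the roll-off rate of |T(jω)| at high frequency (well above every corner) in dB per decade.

With 1 zero and 2 poles, the high-frequency asymptotic slope is 20 × (1 − 2) = -20 dB/decade.

-20 dB/decade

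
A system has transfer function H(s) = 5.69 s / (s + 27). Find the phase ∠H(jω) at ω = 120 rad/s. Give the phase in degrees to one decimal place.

∠(j120) = 90.00°
∠(j120 + 27) = arctan(120/27) = 77.32°
∠H(j120) = 90.00° − 77.32° = 12.68°

12.7 deg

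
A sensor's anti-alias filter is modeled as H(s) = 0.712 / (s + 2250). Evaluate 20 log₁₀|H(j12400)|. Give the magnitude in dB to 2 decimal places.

|j12400 + 2250| = √(12400² + 2250²) = 1.26e+04
|H(j12400)| = 0.712 / 1.26e+04 = 5.6497e-05
20 log₁₀(5.6497e-05) = -84.960 dB

-84.96 dB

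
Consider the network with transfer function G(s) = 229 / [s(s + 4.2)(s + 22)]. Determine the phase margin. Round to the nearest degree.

57°

Gain crossover: |G(jω)| = 1 at ω ≈ 2.19 rad/s.
∠G(j2.19) = −90° − arctan(2.19/4.2) − arctan(2.19/22) ≈ -123.19°
PM = 180° + (-123.19°) = 56.81°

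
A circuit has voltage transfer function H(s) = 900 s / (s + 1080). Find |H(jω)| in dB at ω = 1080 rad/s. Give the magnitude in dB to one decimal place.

|j1080| = 1080
|j1080 + 1080| = √(1080² + 1080²) = 1527
|H(j1080)| = 900 × 1080 / 1527 = 636.4
20 log₁₀(636.4) = 56.07 dB

56.1 dB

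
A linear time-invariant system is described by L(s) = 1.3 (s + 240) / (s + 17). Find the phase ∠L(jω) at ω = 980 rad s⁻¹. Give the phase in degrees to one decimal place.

∠(j980 + 240) = arctan(980/240) = 76.24°
∠(j980 + 17) = arctan(980/17) = 89.01°
∠L(j980) = 76.24° − 89.01° = -12.77°

-12.8°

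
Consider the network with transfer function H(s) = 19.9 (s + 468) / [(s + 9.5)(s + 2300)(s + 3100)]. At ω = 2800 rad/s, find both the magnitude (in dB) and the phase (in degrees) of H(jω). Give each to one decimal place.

|H| = -117.5 dB, ∠H = -102.0°

|j2800 + 468| = √(2800² + 468²) = 2839
|j2800 + 9.5| = √(2800² + 9.5²) = 2800
|j2800 + 2300| = √(2800² + 2300²) = 3624
|j2800 + 3100| = √(2800² + 3100²) = 4177
|H(j2800)| = 19.9 × 2839 / (2800 × 3624 × 4177) = 1.3329e-06
20 log₁₀(1.3329e-06) = -117.50 dB
∠(j2800 + 468) = arctan(2800/468) = 80.51°
∠(j2800 + 9.5) = arctan(2800/9.5) = 89.81°
∠(j2800 + 2300) = arctan(2800/2300) = 50.60°
∠(j2800 + 3100) = arctan(2800/3100) = 42.09°
∠H(j2800) = 80.51° − (89.81° + 50.60° + 42.09°) = -101.98°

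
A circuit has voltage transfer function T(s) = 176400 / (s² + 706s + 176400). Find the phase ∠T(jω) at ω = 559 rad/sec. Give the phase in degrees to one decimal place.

-109.0°

∠[(j559)² + 706(j559) + 176400] = ∠[-1.3608e+05 + j3.9465e+05] = 109.02°
∠T(j559) = −109.02° = -109.02°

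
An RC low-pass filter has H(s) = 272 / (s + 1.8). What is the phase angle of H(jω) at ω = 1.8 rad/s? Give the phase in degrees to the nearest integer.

∠(j1.8 + 1.8) = arctan(1.8/1.8) = 45.00°
∠H(j1.8) = −45.00° = -45.00°

-45°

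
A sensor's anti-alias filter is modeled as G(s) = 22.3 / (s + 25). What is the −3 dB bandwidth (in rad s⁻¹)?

For a single-pole low-pass, the −3 dB point is at the pole: ω = 25 rad s⁻¹.

25 rad s⁻¹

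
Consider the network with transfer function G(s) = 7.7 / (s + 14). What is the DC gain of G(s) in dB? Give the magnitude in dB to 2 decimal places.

-5.19 dB

G(0) = 7.7 / 14 = 0.55
20 log₁₀(0.55) = -5.193 dB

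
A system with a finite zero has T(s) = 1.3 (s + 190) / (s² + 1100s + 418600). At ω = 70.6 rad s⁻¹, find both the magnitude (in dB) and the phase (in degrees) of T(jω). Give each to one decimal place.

|j70.6 + 190| = √(70.6² + 190²) = 202.7
|(j70.6)² + 1100(j70.6) + 418600| = |4.1362e+05 + j77660| = 4.208e+05
|T(j70.6)| = 1.3 × 202.7 / 4.208e+05 = 0.00062613
20 log₁₀(0.00062613) = -64.07 dB
∠(j70.6 + 190) = arctan(70.6/190) = 20.38°
∠[(j70.6)² + 1100(j70.6) + 418600] = ∠[4.1362e+05 + j77660] = 10.63°
∠T(j70.6) = 20.38° − 10.63° = 9.75°

|T| = -64.1 dB, ∠T = 9.8°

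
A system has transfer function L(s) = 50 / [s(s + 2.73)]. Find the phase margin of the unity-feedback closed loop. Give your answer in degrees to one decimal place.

21.8°

Gain crossover: |L(jω)| = 1 at ω ≈ 6.81 rad s⁻¹.
∠L(j6.81) = −90° − arctan(6.81/2.73) ≈ -158.16°
PM = 180° + (-158.16°) = 21.84°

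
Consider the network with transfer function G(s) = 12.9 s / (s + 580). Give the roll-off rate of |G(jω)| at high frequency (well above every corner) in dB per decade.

0 dB/decade

With 1 zero and 1 pole, the high-frequency asymptotic slope is 20 × (1 − 1) = 0 dB/decade.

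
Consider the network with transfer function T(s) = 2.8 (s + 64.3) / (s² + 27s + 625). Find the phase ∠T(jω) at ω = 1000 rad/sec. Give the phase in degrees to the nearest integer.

-92°

∠(j1000 + 64.3) = arctan(1000/64.3) = 86.32°
∠[(j1000)² + 27(j1000) + 625] = ∠[-9.9938e+05 + j27000] = 178.45°
∠T(j1000) = 86.32° − 178.45° = -92.13°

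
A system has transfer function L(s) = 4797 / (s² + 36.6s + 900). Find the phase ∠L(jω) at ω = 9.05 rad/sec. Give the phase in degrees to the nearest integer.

∠[(j9.05)² + 36.6(j9.05) + 900] = ∠[818.1 + j331.23] = 22.04°
∠L(j9.05) = −22.04° = -22.04°

-22°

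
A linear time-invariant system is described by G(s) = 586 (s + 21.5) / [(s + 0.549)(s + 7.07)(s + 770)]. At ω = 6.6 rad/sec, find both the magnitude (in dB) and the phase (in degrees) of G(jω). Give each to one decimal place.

|G| = -11.5 dB, ∠G = -111.7 deg

|j6.6 + 21.5| = √(6.6² + 21.5²) = 22.49
|j6.6 + 0.549| = √(6.6² + 0.549²) = 6.623
|j6.6 + 7.07| = √(6.6² + 7.07²) = 9.672
|j6.6 + 770| = √(6.6² + 770²) = 770
|G(j6.6)| = 586 × 22.49 / (6.623 × 9.672 × 770) = 0.2672
20 log₁₀(0.2672) = -11.46 dB
∠(j6.6 + 21.5) = arctan(6.6/21.5) = 17.07°
∠(j6.6 + 0.549) = arctan(6.6/0.549) = 85.24°
∠(j6.6 + 7.07) = arctan(6.6/7.07) = 43.03°
∠(j6.6 + 770) = arctan(6.6/770) = 0.49°
∠G(j6.6) = 17.07° − (85.24° + 43.03° + 0.49°) = -111.70°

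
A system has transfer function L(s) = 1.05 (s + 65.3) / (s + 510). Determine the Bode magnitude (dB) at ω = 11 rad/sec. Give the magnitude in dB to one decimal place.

-17.3 dB

|j11 + 65.3| = √(11² + 65.3²) = 66.22
|j11 + 510| = √(11² + 510²) = 510.1
|L(j11)| = 1.05 × 66.22 / 510.1 = 0.1363
20 log₁₀(0.1363) = -17.31 dB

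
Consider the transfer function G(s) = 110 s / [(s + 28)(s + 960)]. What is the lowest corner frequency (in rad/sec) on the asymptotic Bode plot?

28 rad/sec

Break frequencies occur at each pole and zero magnitude: 28 rad/sec, 960 rad/sec.
The lowest is 28 rad/sec.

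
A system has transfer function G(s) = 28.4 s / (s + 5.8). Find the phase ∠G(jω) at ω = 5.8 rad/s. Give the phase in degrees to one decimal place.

45.0°

∠(j5.8) = 90.00°
∠(j5.8 + 5.8) = arctan(5.8/5.8) = 45.00°
∠G(j5.8) = 90.00° − 45.00° = 45.00°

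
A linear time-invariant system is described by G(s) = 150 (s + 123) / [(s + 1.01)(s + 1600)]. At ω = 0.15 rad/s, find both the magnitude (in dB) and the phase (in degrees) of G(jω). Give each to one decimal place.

|j0.15 + 123| = √(0.15² + 123²) = 123
|j0.15 + 1.01| = √(0.15² + 1.01²) = 1.021
|j0.15 + 1600| = √(0.15² + 1600²) = 1600
|G(j0.15)| = 150 × 123 / (1.021 × 1600) = 11.293
20 log₁₀(11.293) = 21.06 dB
∠(j0.15 + 123) = arctan(0.15/123) = 0.07°
∠(j0.15 + 1.01) = arctan(0.15/1.01) = 8.45°
∠(j0.15 + 1600) = arctan(0.15/1600) = 0.01°
∠G(j0.15) = 0.07° − (8.45° + 0.01°) = -8.38°

|G| = 21.1 dB, ∠G = -8.4 deg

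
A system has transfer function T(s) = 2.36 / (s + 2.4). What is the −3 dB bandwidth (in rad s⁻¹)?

2.4 rad s⁻¹

For a single-pole low-pass, the −3 dB point is at the pole: ω = 2.4 rad s⁻¹.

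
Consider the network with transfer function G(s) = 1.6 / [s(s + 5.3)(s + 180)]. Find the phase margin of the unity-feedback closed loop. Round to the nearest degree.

Gain crossover: |G(jω)| = 1 at ω ≈ 0.00168 rad/sec.
∠G(j0.00168) = −90° − arctan(0.00168/5.3) − arctan(0.00168/180) ≈ -90.02°
PM = 180° + (-90.02°) = 89.98°

90°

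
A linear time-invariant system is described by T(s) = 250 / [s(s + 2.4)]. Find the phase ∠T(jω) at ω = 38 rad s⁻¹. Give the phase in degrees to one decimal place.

-176.4°

∠(j38 + 2.4) = arctan(38/2.4) = 86.39°
∠(j38) = 90.00°
∠T(j38) = − (86.39° + 90.00°) = -176.39°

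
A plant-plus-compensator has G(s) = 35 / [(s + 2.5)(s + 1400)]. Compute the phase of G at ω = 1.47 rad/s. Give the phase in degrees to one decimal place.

∠(j1.47 + 2.5) = arctan(1.47/2.5) = 30.46°
∠(j1.47 + 1400) = arctan(1.47/1400) = 0.06°
∠G(j1.47) = − (30.46° + 0.06°) = -30.52°

-30.5°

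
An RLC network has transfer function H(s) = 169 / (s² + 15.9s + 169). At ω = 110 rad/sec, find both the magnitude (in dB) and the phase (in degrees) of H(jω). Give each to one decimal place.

|(j110)² + 15.9(j110) + 169| = |-11931 + j1749| = 1.206e+04
|H(j110)| = 169 / 1.206e+04 = 0.014015
20 log₁₀(0.014015) = -37.07 dB
∠[(j110)² + 15.9(j110) + 169] = ∠[-11931 + j1749] = 171.66°
∠H(j110) = −171.66° = -171.66°

|H| = -37.1 dB, ∠H = -171.7 deg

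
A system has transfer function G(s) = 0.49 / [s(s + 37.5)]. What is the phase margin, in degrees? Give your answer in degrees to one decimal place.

Gain crossover: |G(jω)| = 1 at ω ≈ 0.0131 rad/s.
∠G(j0.0131) = −90° − arctan(0.0131/37.5) ≈ -90.02°
PM = 180° + (-90.02°) = 89.98°

90.0°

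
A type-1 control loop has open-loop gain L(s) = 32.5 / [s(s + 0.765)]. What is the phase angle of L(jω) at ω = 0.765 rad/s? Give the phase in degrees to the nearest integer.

∠(j0.765 + 0.765) = arctan(0.765/0.765) = 45.00°
∠(j0.765) = 90.00°
∠L(j0.765) = − (45.00° + 90.00°) = -135.00°

-135°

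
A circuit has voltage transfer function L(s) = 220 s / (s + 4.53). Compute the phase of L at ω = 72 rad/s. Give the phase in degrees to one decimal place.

∠(j72) = 90.00°
∠(j72 + 4.53) = arctan(72/4.53) = 86.40°
∠L(j72) = 90.00° − 86.40° = 3.60°

3.6°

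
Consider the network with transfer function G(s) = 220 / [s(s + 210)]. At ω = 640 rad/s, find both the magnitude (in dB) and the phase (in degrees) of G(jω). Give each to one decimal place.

|G| = -65.8 dB, ∠G = -161.8°

|j640 + 210| = √(640² + 210²) = 673.6
|j640| = 640
|G(j640)| = 220 / (673.6 × 640) = 0.00051034
20 log₁₀(0.00051034) = -65.84 dB
∠(j640 + 210) = arctan(640/210) = 71.83°
∠(j640) = 90.00°
∠G(j640) = − (71.83° + 90.00°) = -161.83°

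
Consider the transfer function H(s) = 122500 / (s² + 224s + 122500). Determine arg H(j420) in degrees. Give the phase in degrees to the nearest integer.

-120 deg

∠[(j420)² + 224(j420) + 122500] = ∠[-53900 + j94080] = 119.81°
∠H(j420) = −119.81° = -119.81°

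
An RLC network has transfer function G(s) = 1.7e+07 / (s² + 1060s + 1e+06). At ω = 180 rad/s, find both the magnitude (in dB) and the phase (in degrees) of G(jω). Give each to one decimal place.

|(j180)² + 1060(j180) + 1e+06| = |9.676e+05 + j1.908e+05| = 9.862e+05
|G(j180)| = 1.7e+07 / 9.862e+05 = 17.237
20 log₁₀(17.237) = 24.73 dB
∠[(j180)² + 1060(j180) + 1e+06] = ∠[9.676e+05 + j1.908e+05] = 11.15°
∠G(j180) = −11.15° = -11.15°

|G| = 24.7 dB, ∠G = -11.2°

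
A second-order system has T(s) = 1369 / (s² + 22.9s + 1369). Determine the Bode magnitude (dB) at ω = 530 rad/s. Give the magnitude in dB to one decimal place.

-46.2 dB

|(j530)² + 22.9(j530) + 1369| = |-2.7953e+05 + j12137| = 2.798e+05
|T(j530)| = 1369 / 2.798e+05 = 0.0048929
20 log₁₀(0.0048929) = -46.21 dB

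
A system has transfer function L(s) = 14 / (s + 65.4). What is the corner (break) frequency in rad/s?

65.4 rad/s

The single real pole at s = −65.4 gives a corner at ω = 65.4 rad/s.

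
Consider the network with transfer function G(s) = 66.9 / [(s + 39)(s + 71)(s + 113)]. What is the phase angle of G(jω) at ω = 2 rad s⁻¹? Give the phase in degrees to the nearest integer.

-6 deg

∠(j2 + 39) = arctan(2/39) = 2.94°
∠(j2 + 71) = arctan(2/71) = 1.61°
∠(j2 + 113) = arctan(2/113) = 1.01°
∠G(j2) = − (2.94° + 1.61° + 1.01°) = -5.56°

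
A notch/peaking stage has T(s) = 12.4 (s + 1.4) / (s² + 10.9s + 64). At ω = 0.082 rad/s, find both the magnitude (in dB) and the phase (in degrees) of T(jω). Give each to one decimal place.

|j0.082 + 1.4| = √(0.082² + 1.4²) = 1.402
|(j0.082)² + 10.9(j0.082) + 64| = |63.993 + j0.8938| = 64
|T(j0.082)| = 12.4 × 1.402 / 64 = 0.27172
20 log₁₀(0.27172) = -11.32 dB
∠(j0.082 + 1.4) = arctan(0.082/1.4) = 3.35°
∠[(j0.082)² + 10.9(j0.082) + 64] = ∠[63.993 + j0.8938] = 0.80°
∠T(j0.082) = 3.35° − 0.80° = 2.55°

|T| = -11.3 dB, ∠T = 2.6°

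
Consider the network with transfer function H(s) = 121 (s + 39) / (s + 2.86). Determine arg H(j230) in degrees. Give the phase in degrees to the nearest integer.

∠(j230 + 39) = arctan(230/39) = 80.38°
∠(j230 + 2.86) = arctan(230/2.86) = 89.29°
∠H(j230) = 80.38° − 89.29° = -8.91°

-9 deg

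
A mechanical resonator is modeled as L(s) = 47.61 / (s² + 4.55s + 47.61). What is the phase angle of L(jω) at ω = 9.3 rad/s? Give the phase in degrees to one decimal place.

∠[(j9.3)² + 4.55(j9.3) + 47.61] = ∠[-38.88 + j42.315] = 132.58°
∠L(j9.3) = −132.58° = -132.58°

-132.6°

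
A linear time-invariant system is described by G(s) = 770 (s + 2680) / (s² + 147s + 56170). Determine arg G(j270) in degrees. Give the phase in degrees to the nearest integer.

-107°

∠(j270 + 2680) = arctan(270/2680) = 5.75°
∠[(j270)² + 147(j270) + 56170] = ∠[-16730 + j39690] = 112.86°
∠G(j270) = 5.75° − 112.86° = -107.10°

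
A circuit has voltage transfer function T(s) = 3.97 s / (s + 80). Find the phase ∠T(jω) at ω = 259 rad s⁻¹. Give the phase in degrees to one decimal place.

17.2°

∠(j259) = 90.00°
∠(j259 + 80) = arctan(259/80) = 72.84°
∠T(j259) = 90.00° − 72.84° = 17.16°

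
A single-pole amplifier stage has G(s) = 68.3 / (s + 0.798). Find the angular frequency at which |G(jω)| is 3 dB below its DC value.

For a single-pole low-pass, the −3 dB point is at the pole: ω = 0.798 rad/sec.

0.798 rad/sec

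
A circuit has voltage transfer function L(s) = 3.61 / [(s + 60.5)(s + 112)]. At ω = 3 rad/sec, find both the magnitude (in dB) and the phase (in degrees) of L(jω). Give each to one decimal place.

|j3 + 60.5| = √(3² + 60.5²) = 60.57
|j3 + 112| = √(3² + 112²) = 112
|L(j3)| = 3.61 / (60.57 × 112) = 0.00053192
20 log₁₀(0.00053192) = -65.48 dB
∠(j3 + 60.5) = arctan(3/60.5) = 2.84°
∠(j3 + 112) = arctan(3/112) = 1.53°
∠L(j3) = − (2.84° + 1.53°) = -4.37°

|L| = -65.5 dB, ∠L = -4.4°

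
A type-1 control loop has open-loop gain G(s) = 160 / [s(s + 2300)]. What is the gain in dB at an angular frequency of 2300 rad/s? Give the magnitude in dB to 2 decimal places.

-93.40 dB

|j2300 + 2300| = √(2300² + 2300²) = 3253
|j2300| = 2300
|G(j2300)| = 160 / (3253 × 2300) = 2.1387e-05
20 log₁₀(2.1387e-05) = -93.397 dB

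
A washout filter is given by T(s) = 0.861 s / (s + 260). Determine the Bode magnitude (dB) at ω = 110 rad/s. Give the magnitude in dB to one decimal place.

-9.5 dB

|j110| = 110
|j110 + 260| = √(110² + 260²) = 282.3
|T(j110)| = 0.861 × 110 / 282.3 = 0.33548
20 log₁₀(0.33548) = -9.49 dB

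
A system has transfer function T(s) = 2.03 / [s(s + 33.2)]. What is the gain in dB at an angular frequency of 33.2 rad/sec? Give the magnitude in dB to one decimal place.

-57.7 dB

|j33.2 + 33.2| = √(33.2² + 33.2²) = 46.95
|j33.2| = 33.2
|T(j33.2)| = 2.03 / (46.95 × 33.2) = 0.0013023
20 log₁₀(0.0013023) = -57.71 dB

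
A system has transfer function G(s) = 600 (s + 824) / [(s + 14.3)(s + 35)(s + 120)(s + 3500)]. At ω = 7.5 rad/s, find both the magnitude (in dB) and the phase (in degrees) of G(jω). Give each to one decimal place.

|G| = -53.8 dB, ∠G = -42.9 deg

|j7.5 + 824| = √(7.5² + 824²) = 824
|j7.5 + 14.3| = √(7.5² + 14.3²) = 16.15
|j7.5 + 35| = √(7.5² + 35²) = 35.79
|j7.5 + 120| = √(7.5² + 120²) = 120.2
|j7.5 + 3500| = √(7.5² + 3500²) = 3500
|G(j7.5)| = 600 × 824 / (16.15 × 35.79 × 120.2 × 3500) = 0.0020327
20 log₁₀(0.0020327) = -53.84 dB
∠(j7.5 + 824) = arctan(7.5/824) = 0.52°
∠(j7.5 + 14.3) = arctan(7.5/14.3) = 27.68°
∠(j7.5 + 35) = arctan(7.5/35) = 12.09°
∠(j7.5 + 120) = arctan(7.5/120) = 3.58°
∠(j7.5 + 3500) = arctan(7.5/3500) = 0.12°
∠G(j7.5) = 0.52° − (27.68° + 12.09° + 3.58° + 0.12°) = -42.95°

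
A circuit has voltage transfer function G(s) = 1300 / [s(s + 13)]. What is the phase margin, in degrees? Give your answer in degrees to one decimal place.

20.4°

Gain crossover: |G(jω)| = 1 at ω ≈ 34.9 rad/s.
∠G(j34.9) = −90° − arctan(34.9/13) ≈ -159.57°
PM = 180° + (-159.57°) = 20.43°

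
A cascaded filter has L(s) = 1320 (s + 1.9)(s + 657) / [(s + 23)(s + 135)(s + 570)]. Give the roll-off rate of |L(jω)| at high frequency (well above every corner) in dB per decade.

With 2 zeros and 3 poles, the high-frequency asymptotic slope is 20 × (2 − 3) = -20 dB/decade.

-20 dB/decade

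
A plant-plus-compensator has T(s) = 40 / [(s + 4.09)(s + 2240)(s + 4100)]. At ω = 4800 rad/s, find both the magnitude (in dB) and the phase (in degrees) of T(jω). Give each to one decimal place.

|j4800 + 4.09| = √(4800² + 4.09²) = 4800
|j4800 + 2240| = √(4800² + 2240²) = 5297
|j4800 + 4100| = √(4800² + 4100²) = 6313
|T(j4800)| = 40 / (4800 × 5297 × 6313) = 2.4922e-10
20 log₁₀(2.4922e-10) = -192.07 dB
∠(j4800 + 4.09) = arctan(4800/4.09) = 89.95°
∠(j4800 + 2240) = arctan(4800/2240) = 64.98°
∠(j4800 + 4100) = arctan(4800/4100) = 49.50°
∠T(j4800) = − (89.95° + 64.98° + 49.50°) = -204.43°

|T| = -192.1 dB, ∠T = -204.4°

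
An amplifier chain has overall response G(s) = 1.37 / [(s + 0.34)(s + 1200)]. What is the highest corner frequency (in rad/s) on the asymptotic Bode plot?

Break frequencies occur at each pole and zero magnitude: 0.34 rad/s, 1200 rad/s.
The highest is 1200 rad/s.

1200 rad/s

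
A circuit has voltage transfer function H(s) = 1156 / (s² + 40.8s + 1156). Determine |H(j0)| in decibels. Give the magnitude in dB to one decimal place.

0.0 dB

H(0) = 1156 / 1156 = 1
20 log₁₀(1) = 0.00 dB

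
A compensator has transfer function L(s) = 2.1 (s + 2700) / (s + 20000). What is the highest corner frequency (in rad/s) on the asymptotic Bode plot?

Break frequencies occur at each pole and zero magnitude: 2700 rad/s, 20000 rad/s.
The highest is 20000 rad/s.

20000 rad/s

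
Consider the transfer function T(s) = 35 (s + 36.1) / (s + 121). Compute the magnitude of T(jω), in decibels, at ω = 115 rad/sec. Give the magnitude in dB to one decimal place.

28.1 dB

|j115 + 36.1| = √(115² + 36.1²) = 120.5
|j115 + 121| = √(115² + 121²) = 166.9
|T(j115)| = 35 × 120.5 / 166.9 = 25.272
20 log₁₀(25.272) = 28.05 dB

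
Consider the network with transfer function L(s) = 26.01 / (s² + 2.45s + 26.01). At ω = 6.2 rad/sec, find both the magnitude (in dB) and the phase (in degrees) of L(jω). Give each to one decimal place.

|(j6.2)² + 2.45(j6.2) + 26.01| = |-12.43 + j15.19| = 19.63
|L(j6.2)| = 26.01 / 19.63 = 1.3252
20 log₁₀(1.3252) = 2.45 dB
∠[(j6.2)² + 2.45(j6.2) + 26.01] = ∠[-12.43 + j15.19] = 129.29°
∠L(j6.2) = −129.29° = -129.29°

|L| = 2.4 dB, ∠L = -129.3°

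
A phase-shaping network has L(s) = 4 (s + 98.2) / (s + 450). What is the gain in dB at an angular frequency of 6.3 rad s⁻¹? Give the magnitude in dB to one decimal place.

|j6.3 + 98.2| = √(6.3² + 98.2²) = 98.4
|j6.3 + 450| = √(6.3² + 450²) = 450
|L(j6.3)| = 4 × 98.4 / 450 = 0.8746
20 log₁₀(0.8746) = -1.16 dB

-1.2 dB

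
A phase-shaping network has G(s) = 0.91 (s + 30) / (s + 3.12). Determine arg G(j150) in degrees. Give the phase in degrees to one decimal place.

∠(j150 + 30) = arctan(150/30) = 78.69°
∠(j150 + 3.12) = arctan(150/3.12) = 88.81°
∠G(j150) = 78.69° − 88.81° = -10.12°

-10.1°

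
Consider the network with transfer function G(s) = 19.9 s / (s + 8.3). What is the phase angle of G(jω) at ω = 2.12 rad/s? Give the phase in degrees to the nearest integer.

76°

∠(j2.12) = 90.00°
∠(j2.12 + 8.3) = arctan(2.12/8.3) = 14.33°
∠G(j2.12) = 90.00° − 14.33° = 75.67°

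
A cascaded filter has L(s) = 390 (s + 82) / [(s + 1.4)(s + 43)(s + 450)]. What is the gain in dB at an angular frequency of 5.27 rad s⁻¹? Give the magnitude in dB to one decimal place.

|j5.27 + 82| = √(5.27² + 82²) = 82.17
|j5.27 + 1.4| = √(5.27² + 1.4²) = 5.453
|j5.27 + 43| = √(5.27² + 43²) = 43.32
|j5.27 + 450| = √(5.27² + 450²) = 450
|L(j5.27)| = 390 × 82.17 / (5.453 × 43.32 × 450) = 0.30144
20 log₁₀(0.30144) = -10.42 dB

-10.4 dB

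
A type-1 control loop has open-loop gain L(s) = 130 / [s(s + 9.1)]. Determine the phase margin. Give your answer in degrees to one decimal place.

Gain crossover: |L(jω)| = 1 at ω ≈ 9.75 rad/s.
∠L(j9.75) = −90° − arctan(9.75/9.1) ≈ -136.97°
PM = 180° + (-136.97°) = 43.03°

43.0 deg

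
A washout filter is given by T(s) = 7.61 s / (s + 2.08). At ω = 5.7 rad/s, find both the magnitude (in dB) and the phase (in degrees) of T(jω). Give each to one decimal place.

|j5.7| = 5.7
|j5.7 + 2.08| = √(5.7² + 2.08²) = 6.068
|T(j5.7)| = 7.61 × 5.7 / 6.068 = 7.1489
20 log₁₀(7.1489) = 17.08 dB
∠(j5.7) = 90.00°
∠(j5.7 + 2.08) = arctan(5.7/2.08) = 69.95°
∠T(j5.7) = 90.00° − 69.95° = 20.05°

|T| = 17.1 dB, ∠T = 20.0°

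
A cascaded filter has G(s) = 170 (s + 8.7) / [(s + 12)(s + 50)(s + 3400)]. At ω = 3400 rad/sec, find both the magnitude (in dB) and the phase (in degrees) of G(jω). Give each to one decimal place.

|G| = -99.7 dB, ∠G = -134.1°

|j3400 + 8.7| = √(3400² + 8.7²) = 3400
|j3400 + 12| = √(3400² + 12²) = 3400
|j3400 + 50| = √(3400² + 50²) = 3400
|j3400 + 3400| = √(3400² + 3400²) = 4808
|G(j3400)| = 170 × 3400 / (3400 × 3400 × 4808) = 1.0397e-05
20 log₁₀(1.0397e-05) = -99.66 dB
∠(j3400 + 8.7) = arctan(3400/8.7) = 89.85°
∠(j3400 + 12) = arctan(3400/12) = 89.80°
∠(j3400 + 50) = arctan(3400/50) = 89.16°
∠(j3400 + 3400) = arctan(3400/3400) = 45.00°
∠G(j3400) = 89.85° − (89.80° + 89.16° + 45.00°) = -134.10°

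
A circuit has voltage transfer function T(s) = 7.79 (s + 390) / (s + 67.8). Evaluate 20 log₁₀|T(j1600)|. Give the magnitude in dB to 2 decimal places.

|j1600 + 390| = √(1600² + 390²) = 1647
|j1600 + 67.8| = √(1600² + 67.8²) = 1601
|T(j1600)| = 7.79 × 1647 / 1601 = 8.0109
20 log₁₀(8.0109) = 18.074 dB

18.07 dB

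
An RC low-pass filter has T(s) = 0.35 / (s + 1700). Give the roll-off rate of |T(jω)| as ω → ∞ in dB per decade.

With 0 zeros and 1 pole, the high-frequency asymptotic slope is 20 × (0 − 1) = -20 dB/decade.

-20 dB/decade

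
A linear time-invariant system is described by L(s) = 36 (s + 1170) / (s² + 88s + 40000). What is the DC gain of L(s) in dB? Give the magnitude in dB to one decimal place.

0.4 dB

L(0) = 36 × 1170 / 40000 = 1.053
20 log₁₀(1.053) = 0.45 dB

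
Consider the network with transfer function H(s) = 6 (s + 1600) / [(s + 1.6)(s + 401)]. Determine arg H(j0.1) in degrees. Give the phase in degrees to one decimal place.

-3.6°

∠(j0.1 + 1600) = arctan(0.1/1600) = 0.00°
∠(j0.1 + 1.6) = arctan(0.1/1.6) = 3.58°
∠(j0.1 + 401) = arctan(0.1/401) = 0.01°
∠H(j0.1) = 0.00° − (3.58° + 0.01°) = -3.59°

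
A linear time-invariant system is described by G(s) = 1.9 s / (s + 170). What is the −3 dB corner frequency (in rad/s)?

For a single-pole high-pass, the −3 dB point is at the pole: ω = 170 rad/s.

170 rad/s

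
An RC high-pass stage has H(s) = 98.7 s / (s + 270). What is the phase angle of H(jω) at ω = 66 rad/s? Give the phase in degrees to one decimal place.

∠(j66) = 90.00°
∠(j66 + 270) = arctan(66/270) = 13.74°
∠H(j66) = 90.00° − 13.74° = 76.26°

76.3°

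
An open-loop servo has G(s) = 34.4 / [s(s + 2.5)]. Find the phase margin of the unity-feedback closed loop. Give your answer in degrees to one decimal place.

Gain crossover: |G(jω)| = 1 at ω ≈ 5.61 rad/s.
∠G(j5.61) = −90° − arctan(5.61/2.5) ≈ -155.96°
PM = 180° + (-155.96°) = 24.04°

24.0°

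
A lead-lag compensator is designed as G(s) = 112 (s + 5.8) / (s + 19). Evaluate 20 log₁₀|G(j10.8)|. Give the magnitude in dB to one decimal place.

36.0 dB

|j10.8 + 5.8| = √(10.8² + 5.8²) = 12.26
|j10.8 + 19| = √(10.8² + 19²) = 21.85
|G(j10.8)| = 112 × 12.26 / 21.85 = 62.823
20 log₁₀(62.823) = 35.96 dB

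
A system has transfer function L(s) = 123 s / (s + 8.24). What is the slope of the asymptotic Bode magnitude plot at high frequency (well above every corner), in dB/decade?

0 dB/decade

With 1 zero and 1 pole, the high-frequency asymptotic slope is 20 × (1 − 1) = 0 dB/decade.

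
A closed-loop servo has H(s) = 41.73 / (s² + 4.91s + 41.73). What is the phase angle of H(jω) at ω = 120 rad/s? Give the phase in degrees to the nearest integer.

-178°

∠[(j120)² + 4.91(j120) + 41.73] = ∠[-14358 + j589.2] = 177.65°
∠H(j120) = −177.65° = -177.65°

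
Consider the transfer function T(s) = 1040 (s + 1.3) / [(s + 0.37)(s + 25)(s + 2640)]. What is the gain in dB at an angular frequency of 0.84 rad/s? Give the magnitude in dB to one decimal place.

|j0.84 + 1.3| = √(0.84² + 1.3²) = 1.548
|j0.84 + 0.37| = √(0.84² + 0.37²) = 0.9179
|j0.84 + 25| = √(0.84² + 25²) = 25.01
|j0.84 + 2640| = √(0.84² + 2640²) = 2640
|T(j0.84)| = 1040 × 1.548 / (0.9179 × 25.01 × 2640) = 0.026556
20 log₁₀(0.026556) = -31.52 dB

-31.5 dB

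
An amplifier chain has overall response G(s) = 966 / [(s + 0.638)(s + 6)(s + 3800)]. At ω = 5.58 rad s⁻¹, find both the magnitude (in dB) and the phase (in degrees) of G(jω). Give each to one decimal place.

|G| = -45.2 dB, ∠G = -126.5 deg

|j5.58 + 0.638| = √(5.58² + 0.638²) = 5.616
|j5.58 + 6| = √(5.58² + 6²) = 8.194
|j5.58 + 3800| = √(5.58² + 3800²) = 3800
|G(j5.58)| = 966 / (5.616 × 8.194 × 3800) = 0.0055241
20 log₁₀(0.0055241) = -45.15 dB
∠(j5.58 + 0.638) = arctan(5.58/0.638) = 83.48°
∠(j5.58 + 6) = arctan(5.58/6) = 42.92°
∠(j5.58 + 3800) = arctan(5.58/3800) = 0.08°
∠G(j5.58) = − (83.48° + 42.92° + 0.08°) = -126.48°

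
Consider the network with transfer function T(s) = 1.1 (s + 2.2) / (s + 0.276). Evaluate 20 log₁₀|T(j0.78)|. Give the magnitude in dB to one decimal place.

9.8 dB

|j0.78 + 2.2| = √(0.78² + 2.2²) = 2.334
|j0.78 + 0.276| = √(0.78² + 0.276²) = 0.8274
|T(j0.78)| = 1.1 × 2.334 / 0.8274 = 3.1032
20 log₁₀(3.1032) = 9.84 dB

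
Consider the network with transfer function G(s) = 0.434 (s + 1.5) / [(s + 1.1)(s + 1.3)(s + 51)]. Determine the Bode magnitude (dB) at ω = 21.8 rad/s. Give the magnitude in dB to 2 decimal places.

-68.91 dB

|j21.8 + 1.5| = √(21.8² + 1.5²) = 21.85
|j21.8 + 1.1| = √(21.8² + 1.1²) = 21.83
|j21.8 + 1.3| = √(21.8² + 1.3²) = 21.84
|j21.8 + 51| = √(21.8² + 51²) = 55.46
|G(j21.8)| = 0.434 × 21.85 / (21.83 × 21.84 × 55.46) = 0.0003587
20 log₁₀(0.0003587) = -68.905 dB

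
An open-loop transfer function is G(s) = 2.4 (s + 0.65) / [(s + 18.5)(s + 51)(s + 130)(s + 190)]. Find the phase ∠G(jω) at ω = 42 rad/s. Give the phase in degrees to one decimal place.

∠(j42 + 0.65) = arctan(42/0.65) = 89.11°
∠(j42 + 18.5) = arctan(42/18.5) = 66.23°
∠(j42 + 51) = arctan(42/51) = 39.47°
∠(j42 + 130) = arctan(42/130) = 17.90°
∠(j42 + 190) = arctan(42/190) = 12.46°
∠G(j42) = 89.11° − (66.23° + 39.47° + 17.90° + 12.46°) = -46.96°

-47.0°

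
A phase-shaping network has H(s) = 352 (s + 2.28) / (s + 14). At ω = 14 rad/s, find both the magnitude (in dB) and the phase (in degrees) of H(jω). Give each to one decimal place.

|j14 + 2.28| = √(14² + 2.28²) = 14.18
|j14 + 14| = √(14² + 14²) = 19.8
|H(j14)| = 352 × 14.18 / 19.8 = 252.18
20 log₁₀(252.18) = 48.03 dB
∠(j14 + 2.28) = arctan(14/2.28) = 80.75°
∠(j14 + 14) = arctan(14/14) = 45.00°
∠H(j14) = 80.75° − 45.00° = 35.75°

|H| = 48.0 dB, ∠H = 35.8°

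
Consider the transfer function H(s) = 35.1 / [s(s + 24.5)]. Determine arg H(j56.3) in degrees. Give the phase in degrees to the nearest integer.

∠(j56.3 + 24.5) = arctan(56.3/24.5) = 66.48°
∠(j56.3) = 90.00°
∠H(j56.3) = − (66.48° + 90.00°) = -156.48°

-156°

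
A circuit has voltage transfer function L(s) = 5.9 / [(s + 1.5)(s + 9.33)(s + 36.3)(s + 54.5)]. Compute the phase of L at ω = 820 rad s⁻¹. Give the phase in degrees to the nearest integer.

∠(j820 + 1.5) = arctan(820/1.5) = 89.90°
∠(j820 + 9.33) = arctan(820/9.33) = 89.35°
∠(j820 + 36.3) = arctan(820/36.3) = 87.47°
∠(j820 + 54.5) = arctan(820/54.5) = 86.20°
∠L(j820) = − (89.90° + 89.35° + 87.47° + 86.20°) = -352.91°

-353°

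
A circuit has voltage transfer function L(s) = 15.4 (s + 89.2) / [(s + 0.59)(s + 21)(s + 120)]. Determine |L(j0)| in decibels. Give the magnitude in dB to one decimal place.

L(0) = 15.4 × 89.2 / (0.59 × 21 × 120) = 0.92392
20 log₁₀(0.92392) = -0.69 dB

-0.7 dB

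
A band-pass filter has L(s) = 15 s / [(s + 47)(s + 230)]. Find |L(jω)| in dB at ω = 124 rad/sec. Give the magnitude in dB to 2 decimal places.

|j124| = 124
|j124 + 47| = √(124² + 47²) = 132.6
|j124 + 230| = √(124² + 230²) = 261.3
|L(j124)| = 15 × 124 / (132.6 × 261.3) = 0.053679
20 log₁₀(0.053679) = -25.404 dB

-25.40 dB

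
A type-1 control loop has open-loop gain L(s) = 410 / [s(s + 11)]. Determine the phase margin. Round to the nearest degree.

30 deg

Gain crossover: |L(jω)| = 1 at ω ≈ 18.8 rad/s.
∠L(j18.8) = −90° − arctan(18.8/11) ≈ -149.69°
PM = 180° + (-149.69°) = 30.31°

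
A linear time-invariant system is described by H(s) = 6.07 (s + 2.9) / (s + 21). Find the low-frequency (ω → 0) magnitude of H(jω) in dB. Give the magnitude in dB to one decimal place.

-1.5 dB

H(0) = 6.07 × 2.9 / 21 = 0.83824
20 log₁₀(0.83824) = -1.53 dB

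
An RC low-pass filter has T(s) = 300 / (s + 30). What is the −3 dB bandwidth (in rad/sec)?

30 rad/sec

For a single-pole low-pass, the −3 dB point is at the pole: ω = 30 rad/sec.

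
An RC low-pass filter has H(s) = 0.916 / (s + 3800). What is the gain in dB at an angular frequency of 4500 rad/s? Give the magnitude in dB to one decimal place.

|j4500 + 3800| = √(4500² + 3800²) = 5890
|H(j4500)| = 0.916 / 5890 = 0.00015552
20 log₁₀(0.00015552) = -76.16 dB

-76.2 dB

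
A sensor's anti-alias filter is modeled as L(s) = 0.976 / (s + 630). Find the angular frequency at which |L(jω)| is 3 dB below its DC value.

630 rad/s

For a single-pole low-pass, the −3 dB point is at the pole: ω = 630 rad/s.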